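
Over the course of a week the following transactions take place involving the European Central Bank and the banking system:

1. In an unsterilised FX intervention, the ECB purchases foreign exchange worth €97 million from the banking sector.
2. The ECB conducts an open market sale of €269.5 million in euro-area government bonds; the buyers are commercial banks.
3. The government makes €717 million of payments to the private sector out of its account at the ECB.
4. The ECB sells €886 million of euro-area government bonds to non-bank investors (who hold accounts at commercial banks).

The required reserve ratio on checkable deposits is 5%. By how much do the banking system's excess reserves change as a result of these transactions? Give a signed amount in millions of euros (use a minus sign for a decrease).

FX purchase €97 million: reserves +€97M, deposits 0.
OMO sale (to banks) €269.5 million: reserves −€269.5M, deposits 0.
Government spending €717 million: reserves +€717M, deposits +€717M.
Asset sale (to non-banks) €886 million: reserves −€886M, deposits −€886M.
Totals: Δreserves = −€341.5M, Δdeposits = −€169M.
Δrequired reserves = 5% × −€169M = −€8.45M.
Δexcess reserves = Δreserves − Δrequired = −€341.5M − (−€8.45M) = -€333.05 million.

-€333.05 million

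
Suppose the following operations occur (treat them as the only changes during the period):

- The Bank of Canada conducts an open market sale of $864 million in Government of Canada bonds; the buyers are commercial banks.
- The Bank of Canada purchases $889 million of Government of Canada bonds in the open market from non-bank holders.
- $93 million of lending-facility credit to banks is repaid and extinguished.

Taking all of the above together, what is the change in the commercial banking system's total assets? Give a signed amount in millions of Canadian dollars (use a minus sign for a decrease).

+$796 million

OMO sale (to banks) $864 million: just an asset swap on bank balance sheets → 0.
Asset purchase (from non-banks) $889 million: bank balance sheets expand → +$889M.
Discount-window repayment $93 million: bank balance sheets shrink → −$93M.
Net: 0 + 889 − 93 = +$796 million.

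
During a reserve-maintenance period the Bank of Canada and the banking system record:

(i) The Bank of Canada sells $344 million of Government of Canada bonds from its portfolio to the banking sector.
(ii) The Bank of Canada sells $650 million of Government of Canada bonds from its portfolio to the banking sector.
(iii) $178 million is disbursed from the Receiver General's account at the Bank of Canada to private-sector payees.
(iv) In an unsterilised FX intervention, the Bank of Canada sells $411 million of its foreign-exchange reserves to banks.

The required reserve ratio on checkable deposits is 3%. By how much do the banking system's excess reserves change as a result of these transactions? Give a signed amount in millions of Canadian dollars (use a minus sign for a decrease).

OMO sale (to banks) $344 million: reserves −$344M, deposits 0.
OMO sale (to banks) $650 million: reserves −$650M, deposits 0.
Government spending $178 million: reserves +$178M, deposits +$178M.
FX sale $411 million: reserves −$411M, deposits 0.
Totals: Δreserves = −$1227M, Δdeposits = +$178M.
Δrequired reserves = 3% × +$178M = +$5.34M.
Δexcess reserves = Δreserves − Δrequired = −$1227M − (+$5.34M) = -$1232.34 million.

-$1232.34 million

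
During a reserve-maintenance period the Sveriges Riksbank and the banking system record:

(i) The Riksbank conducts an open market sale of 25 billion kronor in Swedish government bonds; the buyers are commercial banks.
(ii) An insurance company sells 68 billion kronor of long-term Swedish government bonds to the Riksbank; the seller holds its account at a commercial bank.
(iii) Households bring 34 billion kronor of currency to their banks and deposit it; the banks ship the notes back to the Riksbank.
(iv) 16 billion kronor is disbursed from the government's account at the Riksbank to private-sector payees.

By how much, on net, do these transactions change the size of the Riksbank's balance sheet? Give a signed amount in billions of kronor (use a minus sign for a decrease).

OMO sale (to banks) 25 billion kronor: a Riksbank asset is shed → −25B.
Asset purchase (from non-banks) 68 billion kronor: a Riksbank asset is acquired → +68B.
Currency deposit 34 billion kronor: only the composition of liabilities changes → 0.
Government spending 16 billion kronor: only the composition of liabilities changes → 0.
Net: −25 + 68 + 0 + 0 = +43 billion.

+43 billion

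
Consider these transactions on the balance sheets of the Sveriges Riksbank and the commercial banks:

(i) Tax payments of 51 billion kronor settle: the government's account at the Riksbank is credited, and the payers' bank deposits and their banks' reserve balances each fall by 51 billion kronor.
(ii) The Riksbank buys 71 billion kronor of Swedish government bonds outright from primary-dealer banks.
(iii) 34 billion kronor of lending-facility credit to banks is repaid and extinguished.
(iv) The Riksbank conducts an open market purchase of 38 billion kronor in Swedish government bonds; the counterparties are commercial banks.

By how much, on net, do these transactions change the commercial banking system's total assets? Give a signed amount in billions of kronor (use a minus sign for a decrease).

Riksbank balance sheet:
  Assets:      Securities +109B, Loans to banks −34B
  Liabilities: Bank reserves +24B, Government deposits +51B
Commercial banking system:
  Assets:      Reserves at CB +24B, Securities −109B
  Liabilities: Checkable deposits −51B, Borrowings from CB −34B
Change in total bank assets = -85 billion.

-85 billion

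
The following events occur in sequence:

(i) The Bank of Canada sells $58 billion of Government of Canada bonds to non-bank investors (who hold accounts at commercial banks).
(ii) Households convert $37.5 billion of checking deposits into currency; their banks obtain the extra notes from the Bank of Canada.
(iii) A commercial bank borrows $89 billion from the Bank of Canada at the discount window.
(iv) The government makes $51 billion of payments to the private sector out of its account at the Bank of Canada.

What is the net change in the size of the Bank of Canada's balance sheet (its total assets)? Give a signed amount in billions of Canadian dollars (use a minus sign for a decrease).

+$31 billion

Asset sale (to non-banks) $58 billion: a Bank of Canada asset is shed → −$58B.
Currency withdrawal $37.5 billion: only the composition of liabilities changes → 0.
Discount-window loan $89 billion: a Bank of Canada asset is acquired → +$89B.
Government spending $51 billion: only the composition of liabilities changes → 0.
Net: −58 + 0 + 89 + 0 = +$31 billion.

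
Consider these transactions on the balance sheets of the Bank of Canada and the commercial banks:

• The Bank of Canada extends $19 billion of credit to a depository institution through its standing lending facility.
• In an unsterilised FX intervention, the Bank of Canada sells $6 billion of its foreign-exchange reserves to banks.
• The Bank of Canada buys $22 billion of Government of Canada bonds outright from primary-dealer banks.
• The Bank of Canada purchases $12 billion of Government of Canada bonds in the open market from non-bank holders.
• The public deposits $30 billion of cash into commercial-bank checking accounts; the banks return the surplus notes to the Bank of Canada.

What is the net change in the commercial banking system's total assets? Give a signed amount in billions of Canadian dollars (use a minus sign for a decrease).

+$61 billion

Discount-window loan $19 billion: bank balance sheets expand → +$19B.
FX sale $6 billion: just an asset swap on bank balance sheets → 0.
OMO purchase (from banks) $22 billion: just an asset swap on bank balance sheets → 0.
Asset purchase (from non-banks) $12 billion: bank balance sheets expand → +$12B.
Currency deposit $30 billion: bank balance sheets expand → +$30B.
Net: 19 + 0 + 0 + 12 + 30 = +$61 billion.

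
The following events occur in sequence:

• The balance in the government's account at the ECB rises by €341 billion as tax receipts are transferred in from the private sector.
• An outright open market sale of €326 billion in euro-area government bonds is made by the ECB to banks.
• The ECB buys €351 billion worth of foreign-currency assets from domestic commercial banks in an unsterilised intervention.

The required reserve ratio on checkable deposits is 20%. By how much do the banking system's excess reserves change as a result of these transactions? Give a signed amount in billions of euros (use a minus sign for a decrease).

Government account inflow €341 billion: reserves −€341B, deposits −€341B.
OMO sale (to banks) €326 billion: reserves −€326B, deposits 0.
FX purchase €351 billion: reserves +€351B, deposits 0.
Totals: Δreserves = −€316B, Δdeposits = −€341B.
Δrequired reserves = 20% × −€341B = −€68.2B.
Δexcess reserves = Δreserves − Δrequired = −€316B − (−€68.2B) = -€247.8 billion.

-€247.8 billion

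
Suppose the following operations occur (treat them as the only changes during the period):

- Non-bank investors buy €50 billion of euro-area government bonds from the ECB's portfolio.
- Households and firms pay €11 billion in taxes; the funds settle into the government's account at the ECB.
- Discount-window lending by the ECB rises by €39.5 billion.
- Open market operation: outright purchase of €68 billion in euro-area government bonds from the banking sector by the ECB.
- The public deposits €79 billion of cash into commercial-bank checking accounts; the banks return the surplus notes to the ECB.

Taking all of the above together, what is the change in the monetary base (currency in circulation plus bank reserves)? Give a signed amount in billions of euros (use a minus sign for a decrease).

Asset sale (to non-banks) €50 billion: ECB balance sheet contracts → −€50B.
Government account inflow €11 billion: reserves shift to a non-base liability → −€11B.
Discount-window loan €39.5 billion: ECB balance sheet expands → +€39.5B.
OMO purchase (from banks) €68 billion: ECB balance sheet expands → +€68B.
Currency deposit €79 billion: just a shift between currency and reserves — both are base money → 0.
Net: −50 − 11 + 39.5 + 68 + 0 = +€46.5 billion.

+€46.5 billion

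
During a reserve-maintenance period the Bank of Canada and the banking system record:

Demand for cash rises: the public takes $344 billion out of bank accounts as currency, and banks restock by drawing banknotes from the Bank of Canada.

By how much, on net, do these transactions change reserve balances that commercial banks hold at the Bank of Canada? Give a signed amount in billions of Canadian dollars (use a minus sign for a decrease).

Bank of Canada balance sheet:
  Assets:      no change
  Liabilities: Bank reserves −$344B, Currency in circulation +$344B
Commercial banking system:
  Assets:      Reserves at CB −$344B
  Liabilities: Checkable deposits −$344B
So the change in reserve balances that commercial banks hold at the Bank of Canada is -$344 billion.

-$344 billion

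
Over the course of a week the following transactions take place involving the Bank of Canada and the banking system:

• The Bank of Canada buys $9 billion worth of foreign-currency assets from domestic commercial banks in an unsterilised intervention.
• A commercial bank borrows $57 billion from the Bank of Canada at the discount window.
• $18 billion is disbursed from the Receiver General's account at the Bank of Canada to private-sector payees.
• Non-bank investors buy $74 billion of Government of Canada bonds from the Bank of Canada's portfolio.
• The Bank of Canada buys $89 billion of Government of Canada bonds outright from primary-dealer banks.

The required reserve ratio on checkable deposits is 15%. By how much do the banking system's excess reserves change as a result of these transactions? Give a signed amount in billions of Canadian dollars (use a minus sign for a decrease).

+$107.4 billion

FX purchase $9 billion: reserves +$9B, deposits 0.
Discount-window loan $57 billion: reserves +$57B, deposits 0.
Government spending $18 billion: reserves +$18B, deposits +$18B.
Asset sale (to non-banks) $74 billion: reserves −$74B, deposits −$74B.
OMO purchase (from banks) $89 billion: reserves +$89B, deposits 0.
Totals: Δreserves = +$99B, Δdeposits = −$56B.
Δrequired reserves = 15% × −$56B = −$8.4B.
Δexcess reserves = Δreserves − Δrequired = +$99B − (−$8.4B) = +$107.4 billion.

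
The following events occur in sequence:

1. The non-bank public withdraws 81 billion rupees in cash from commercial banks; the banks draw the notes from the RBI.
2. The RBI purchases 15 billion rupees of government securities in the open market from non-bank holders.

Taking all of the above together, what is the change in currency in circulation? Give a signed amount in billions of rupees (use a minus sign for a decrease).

Currency withdrawal 81 billion rupees: notes leave the central bank → +81B.
Asset purchase (from non-banks) 15 billion rupees: no currency enters or leaves circulation → 0.
Net: 81 + 0 = +81 billion.

+81 billion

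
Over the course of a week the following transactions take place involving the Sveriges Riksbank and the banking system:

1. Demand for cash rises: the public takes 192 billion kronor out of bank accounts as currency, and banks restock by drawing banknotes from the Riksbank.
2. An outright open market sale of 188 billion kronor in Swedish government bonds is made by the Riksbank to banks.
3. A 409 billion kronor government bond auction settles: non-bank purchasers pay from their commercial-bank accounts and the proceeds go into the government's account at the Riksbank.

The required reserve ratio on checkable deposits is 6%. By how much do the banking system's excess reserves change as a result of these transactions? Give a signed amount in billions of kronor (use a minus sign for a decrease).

-752.94 billion

Currency withdrawal 192 billion kronor: reserves −192B, deposits −192B.
OMO sale (to banks) 188 billion kronor: reserves −188B, deposits 0.
Government account inflow 409 billion kronor: reserves −409B, deposits −409B.
Totals: Δreserves = −789B, Δdeposits = −601B.
Δrequired reserves = 6% × −601B = −36.06B.
Δexcess reserves = Δreserves − Δrequired = −789B − (−36.06B) = -752.94 billion.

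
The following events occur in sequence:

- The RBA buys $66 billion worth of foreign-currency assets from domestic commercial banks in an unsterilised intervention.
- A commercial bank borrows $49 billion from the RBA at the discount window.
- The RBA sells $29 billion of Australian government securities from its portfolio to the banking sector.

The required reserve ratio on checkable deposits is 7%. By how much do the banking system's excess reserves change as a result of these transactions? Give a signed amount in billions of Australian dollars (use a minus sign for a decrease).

FX purchase $66 billion: reserves +$66B, deposits 0.
Discount-window loan $49 billion: reserves +$49B, deposits 0.
OMO sale (to banks) $29 billion: reserves −$29B, deposits 0.
Totals: Δreserves = +$86B, Δdeposits = 0.
Δrequired reserves = 7% × 0 = 0.
Δexcess reserves = Δreserves − Δrequired = +$86B − (0) = +$86 billion.

+$86 billion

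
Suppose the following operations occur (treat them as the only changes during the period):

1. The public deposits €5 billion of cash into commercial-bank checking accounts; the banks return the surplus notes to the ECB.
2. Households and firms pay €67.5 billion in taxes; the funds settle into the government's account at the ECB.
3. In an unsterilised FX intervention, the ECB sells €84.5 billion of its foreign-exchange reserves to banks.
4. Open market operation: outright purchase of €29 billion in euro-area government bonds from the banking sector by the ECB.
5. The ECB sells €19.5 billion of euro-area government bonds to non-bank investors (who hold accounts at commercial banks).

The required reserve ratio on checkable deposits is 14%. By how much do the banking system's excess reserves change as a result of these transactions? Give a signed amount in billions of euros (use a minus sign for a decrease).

Currency deposit €5 billion: reserves +€5B, deposits +€5B.
Government account inflow €67.5 billion: reserves −€67.5B, deposits −€67.5B.
FX sale €84.5 billion: reserves −€84.5B, deposits 0.
OMO purchase (from banks) €29 billion: reserves +€29B, deposits 0.
Asset sale (to non-banks) €19.5 billion: reserves −€19.5B, deposits −€19.5B.
Totals: Δreserves = −€137.5B, Δdeposits = −€82B.
Δrequired reserves = 14% × −€82B = −€11.48B.
Δexcess reserves = Δreserves − Δrequired = −€137.5B − (−€11.48B) = -€126.02 billion.

-€126.02 billion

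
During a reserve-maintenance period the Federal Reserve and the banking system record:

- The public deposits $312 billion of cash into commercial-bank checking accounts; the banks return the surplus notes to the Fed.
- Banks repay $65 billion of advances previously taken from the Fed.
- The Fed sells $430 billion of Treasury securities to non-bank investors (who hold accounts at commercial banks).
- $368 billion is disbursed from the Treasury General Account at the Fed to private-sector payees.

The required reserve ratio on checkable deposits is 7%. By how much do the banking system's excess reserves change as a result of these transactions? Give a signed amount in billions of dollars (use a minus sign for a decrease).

Currency deposit $312 billion: reserves +$312B, deposits +$312B.
Discount-window repayment $65 billion: reserves −$65B, deposits 0.
Asset sale (to non-banks) $430 billion: reserves −$430B, deposits −$430B.
Government spending $368 billion: reserves +$368B, deposits +$368B.
Totals: Δreserves = +$185B, Δdeposits = +$250B.
Δrequired reserves = 7% × +$250B = +$17.5B.
Δexcess reserves = Δreserves − Δrequired = +$185B − (+$17.5B) = +$167.5 billion.

+$167.5 billion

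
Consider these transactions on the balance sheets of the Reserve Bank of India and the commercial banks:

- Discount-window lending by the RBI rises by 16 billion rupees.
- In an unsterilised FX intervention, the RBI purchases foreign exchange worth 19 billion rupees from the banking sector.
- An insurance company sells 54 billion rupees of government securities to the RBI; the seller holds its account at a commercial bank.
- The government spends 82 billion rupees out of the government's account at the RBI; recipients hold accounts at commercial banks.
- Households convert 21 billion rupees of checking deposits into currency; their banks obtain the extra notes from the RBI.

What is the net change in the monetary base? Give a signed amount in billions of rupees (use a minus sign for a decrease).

+171 billion

RBI balance sheet:
  Assets:      Securities +54B, Loans to banks +16B, Foreign assets +19B
  Liabilities: Bank reserves +150B, Currency in circulation +21B, Government deposits −82B
Commercial banking system:
  Assets:      Reserves at CB +150B, Foreign assets −19B
  Liabilities: Checkable deposits +115B, Borrowings from CB +16B
Monetary base = currency + reserves: +21B + (+150B) = +171 billion.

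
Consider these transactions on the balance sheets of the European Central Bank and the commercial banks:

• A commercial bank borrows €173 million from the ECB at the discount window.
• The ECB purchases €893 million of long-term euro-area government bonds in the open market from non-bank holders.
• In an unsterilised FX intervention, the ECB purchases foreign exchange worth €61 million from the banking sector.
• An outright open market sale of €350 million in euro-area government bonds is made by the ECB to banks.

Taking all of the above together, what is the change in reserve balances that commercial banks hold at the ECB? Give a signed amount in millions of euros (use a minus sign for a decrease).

Discount-window loan €173 million: the loan is credited to the bank's reserve account → +€173M.
Asset purchase (from non-banks) €893 million: the ECB pays by crediting reserve accounts → +€893M.
FX purchase €61 million: the ECB pays by crediting reserve accounts → +€61M.
OMO sale (to banks) €350 million: the buying banks pay out of their reserve balances → −€350M.
Net: 173 + 893 + 61 − 350 = +€777 million.

+€777 million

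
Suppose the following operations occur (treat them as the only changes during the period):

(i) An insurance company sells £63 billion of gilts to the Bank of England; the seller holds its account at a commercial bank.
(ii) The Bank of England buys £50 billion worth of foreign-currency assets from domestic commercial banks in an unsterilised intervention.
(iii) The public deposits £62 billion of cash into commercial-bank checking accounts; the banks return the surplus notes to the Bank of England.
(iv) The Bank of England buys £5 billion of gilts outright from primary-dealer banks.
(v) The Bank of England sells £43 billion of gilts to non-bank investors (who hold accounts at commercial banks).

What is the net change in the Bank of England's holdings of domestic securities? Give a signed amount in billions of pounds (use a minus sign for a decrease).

Bank of England balance sheet:
  Assets:      Securities +£25B, Foreign assets +£50B
  Liabilities: Bank reserves +£137B, Currency in circulation −£62B
So the change in the Bank of England's holdings of domestic securities is +£25 billion.

+£25 billion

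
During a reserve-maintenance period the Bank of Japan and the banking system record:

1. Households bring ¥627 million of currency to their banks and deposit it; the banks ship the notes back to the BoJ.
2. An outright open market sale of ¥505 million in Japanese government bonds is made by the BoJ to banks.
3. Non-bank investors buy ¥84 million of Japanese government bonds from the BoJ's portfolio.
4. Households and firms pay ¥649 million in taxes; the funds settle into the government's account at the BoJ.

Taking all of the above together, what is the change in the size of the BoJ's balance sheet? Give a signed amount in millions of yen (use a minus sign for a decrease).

BoJ balance sheet:
  Assets:      Securities −¥589M
  Liabilities: Bank reserves −¥611M, Currency in circulation −¥627M, Government deposits +¥649M
Commercial banking system:
  Assets:      Reserves at CB −¥611M, Securities +¥505M
  Liabilities: Checkable deposits −¥106M
Change in total BoJ assets = -¥589 million.

-¥589 million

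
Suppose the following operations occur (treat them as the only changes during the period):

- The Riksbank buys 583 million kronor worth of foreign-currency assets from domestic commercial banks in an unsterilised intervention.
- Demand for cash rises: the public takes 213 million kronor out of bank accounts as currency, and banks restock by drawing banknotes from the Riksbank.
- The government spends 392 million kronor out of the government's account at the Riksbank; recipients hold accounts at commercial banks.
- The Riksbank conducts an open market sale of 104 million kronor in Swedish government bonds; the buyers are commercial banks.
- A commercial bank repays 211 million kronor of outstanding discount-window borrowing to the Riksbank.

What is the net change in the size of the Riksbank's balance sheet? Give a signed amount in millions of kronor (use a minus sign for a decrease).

FX purchase 583 million kronor: a Riksbank asset is acquired → +583M.
Currency withdrawal 213 million kronor: only the composition of liabilities changes → 0.
Government spending 392 million kronor: only the composition of liabilities changes → 0.
OMO sale (to banks) 104 million kronor: a Riksbank asset is shed → −104M.
Discount-window repayment 211 million kronor: a Riksbank asset is shed → −211M.
Net: 583 + 0 + 0 − 104 − 211 = +268 million.

+268 million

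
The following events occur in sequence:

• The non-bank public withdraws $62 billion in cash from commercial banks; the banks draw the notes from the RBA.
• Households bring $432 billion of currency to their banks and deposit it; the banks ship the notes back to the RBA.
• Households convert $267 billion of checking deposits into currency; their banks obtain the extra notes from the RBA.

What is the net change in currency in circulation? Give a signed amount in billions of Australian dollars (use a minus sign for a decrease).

RBA balance sheet:
  Assets:      no change
  Liabilities: Bank reserves +$103B, Currency in circulation −$103B
Commercial banking system:
  Assets:      Reserves at CB +$103B
  Liabilities: Checkable deposits +$103B
So the change in currency in circulation is -$103 billion.

-$103 billion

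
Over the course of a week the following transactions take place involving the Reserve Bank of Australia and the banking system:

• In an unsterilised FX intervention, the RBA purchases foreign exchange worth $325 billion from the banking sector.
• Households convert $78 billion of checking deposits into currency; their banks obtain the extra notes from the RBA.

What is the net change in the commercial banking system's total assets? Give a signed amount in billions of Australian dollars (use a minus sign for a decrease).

FX purchase $325 billion: just an asset swap on bank balance sheets → 0.
Currency withdrawal $78 billion: bank balance sheets shrink → −$78B.
Net: 0 − 78 = -$78 billion.

-$78 billion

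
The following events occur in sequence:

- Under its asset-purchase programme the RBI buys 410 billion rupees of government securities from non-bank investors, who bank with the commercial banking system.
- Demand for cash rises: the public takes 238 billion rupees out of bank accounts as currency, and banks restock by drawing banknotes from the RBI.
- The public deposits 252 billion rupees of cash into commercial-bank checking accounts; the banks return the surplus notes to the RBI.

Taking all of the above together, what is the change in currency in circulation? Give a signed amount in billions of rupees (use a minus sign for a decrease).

-14 billion

RBI balance sheet:
  Assets:      Securities +410B
  Liabilities: Bank reserves +424B, Currency in circulation −14B
So the change in currency in circulation is -14 billion.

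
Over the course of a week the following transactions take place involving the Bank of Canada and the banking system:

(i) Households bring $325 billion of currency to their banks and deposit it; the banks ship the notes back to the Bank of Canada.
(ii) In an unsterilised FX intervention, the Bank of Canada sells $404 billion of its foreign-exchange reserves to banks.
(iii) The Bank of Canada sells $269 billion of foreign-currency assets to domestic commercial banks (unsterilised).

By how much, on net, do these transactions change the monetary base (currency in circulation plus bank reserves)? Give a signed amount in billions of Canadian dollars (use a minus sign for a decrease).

Bank of Canada balance sheet:
  Assets:      Foreign assets −$673B
  Liabilities: Bank reserves −$348B, Currency in circulation −$325B
Commercial banking system:
  Assets:      Reserves at CB −$348B, Foreign assets +$673B
  Liabilities: Checkable deposits +$325B
Monetary base = currency + reserves: −$325B + (−$348B) = -$673 billion.

-$673 billion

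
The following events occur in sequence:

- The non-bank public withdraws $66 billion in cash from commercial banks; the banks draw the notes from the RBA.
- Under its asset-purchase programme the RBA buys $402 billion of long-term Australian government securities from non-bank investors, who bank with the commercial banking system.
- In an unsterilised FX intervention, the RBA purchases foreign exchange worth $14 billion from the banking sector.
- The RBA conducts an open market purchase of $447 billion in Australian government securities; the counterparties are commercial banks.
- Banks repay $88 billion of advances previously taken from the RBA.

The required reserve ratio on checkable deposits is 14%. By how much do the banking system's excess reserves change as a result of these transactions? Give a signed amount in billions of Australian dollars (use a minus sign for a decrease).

+$661.96 billion

Currency withdrawal $66 billion: reserves −$66B, deposits −$66B.
Asset purchase (from non-banks) $402 billion: reserves +$402B, deposits +$402B.
FX purchase $14 billion: reserves +$14B, deposits 0.
OMO purchase (from banks) $447 billion: reserves +$447B, deposits 0.
Discount-window repayment $88 billion: reserves −$88B, deposits 0.
Totals: Δreserves = +$709B, Δdeposits = +$336B.
Δrequired reserves = 14% × +$336B = +$47.04B.
Δexcess reserves = Δreserves − Δrequired = +$709B − (+$47.04B) = +$661.96 billion.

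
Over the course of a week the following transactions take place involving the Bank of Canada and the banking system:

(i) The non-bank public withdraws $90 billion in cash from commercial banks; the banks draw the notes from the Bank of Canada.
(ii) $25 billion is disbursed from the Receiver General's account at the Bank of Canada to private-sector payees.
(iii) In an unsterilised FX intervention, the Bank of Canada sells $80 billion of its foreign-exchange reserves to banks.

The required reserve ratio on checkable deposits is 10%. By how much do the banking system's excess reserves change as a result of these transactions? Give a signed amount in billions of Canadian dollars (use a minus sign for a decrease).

-$138.5 billion

Currency withdrawal $90 billion: reserves −$90B, deposits −$90B.
Government spending $25 billion: reserves +$25B, deposits +$25B.
FX sale $80 billion: reserves −$80B, deposits 0.
Totals: Δreserves = −$145B, Δdeposits = −$65B.
Δrequired reserves = 10% × −$65B = −$6.5B.
Δexcess reserves = Δreserves − Δrequired = −$145B − (−$6.5B) = -$138.5 billion.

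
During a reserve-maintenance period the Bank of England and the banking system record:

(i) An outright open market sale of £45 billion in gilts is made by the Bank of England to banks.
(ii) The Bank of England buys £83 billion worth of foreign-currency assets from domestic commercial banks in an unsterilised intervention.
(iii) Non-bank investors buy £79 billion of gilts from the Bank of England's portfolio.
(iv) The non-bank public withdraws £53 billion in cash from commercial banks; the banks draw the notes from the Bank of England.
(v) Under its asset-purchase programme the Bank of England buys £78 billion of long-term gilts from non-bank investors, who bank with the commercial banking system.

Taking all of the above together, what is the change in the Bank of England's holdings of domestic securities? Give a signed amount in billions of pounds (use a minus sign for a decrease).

OMO sale (to banks) £45 billion: securities removed from the Bank of England's portfolio → −£45B.
FX purchase £83 billion: the Bank of England's securities portfolio is untouched → 0.
Asset sale (to non-banks) £79 billion: securities removed from the Bank of England's portfolio → −£79B.
Currency withdrawal £53 billion: the Bank of England's securities portfolio is untouched → 0.
Asset purchase (from non-banks) £78 billion: securities added to the Bank of England's portfolio → +£78B.
Net: −45 + 0 − 79 + 0 + 78 = -£46 billion.

-£46 billion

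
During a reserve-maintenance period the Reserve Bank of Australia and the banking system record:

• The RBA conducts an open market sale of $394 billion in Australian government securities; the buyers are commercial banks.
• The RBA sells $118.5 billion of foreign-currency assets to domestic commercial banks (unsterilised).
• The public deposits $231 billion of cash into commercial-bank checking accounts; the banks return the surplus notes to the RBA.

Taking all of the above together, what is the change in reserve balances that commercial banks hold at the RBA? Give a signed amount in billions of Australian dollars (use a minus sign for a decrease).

-$281.5 billion

OMO sale (to banks) $394 billion: the buying banks pay out of their reserve balances → −$394B.
FX sale $118.5 billion: the buying banks pay out of their reserve balances → −$118.5B.
Currency deposit $231 billion: returned notes are swapped for reserve credit → +$231B.
Net: −394 − 118.5 + 231 = -$281.5 billion.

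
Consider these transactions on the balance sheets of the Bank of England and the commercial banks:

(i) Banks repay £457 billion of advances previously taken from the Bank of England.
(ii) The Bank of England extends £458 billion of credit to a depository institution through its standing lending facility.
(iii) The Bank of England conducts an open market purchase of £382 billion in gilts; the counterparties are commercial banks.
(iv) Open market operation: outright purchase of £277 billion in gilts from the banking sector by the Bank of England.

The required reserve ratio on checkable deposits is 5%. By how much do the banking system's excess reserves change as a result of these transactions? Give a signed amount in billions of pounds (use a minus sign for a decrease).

Discount-window repayment £457 billion: reserves −£457B, deposits 0.
Discount-window loan £458 billion: reserves +£458B, deposits 0.
OMO purchase (from banks) £382 billion: reserves +£382B, deposits 0.
OMO purchase (from banks) £277 billion: reserves +£277B, deposits 0.
Totals: Δreserves = +£660B, Δdeposits = 0.
Δrequired reserves = 5% × 0 = 0.
Δexcess reserves = Δreserves − Δrequired = +£660B − (0) = +£660 billion.

+£660 billion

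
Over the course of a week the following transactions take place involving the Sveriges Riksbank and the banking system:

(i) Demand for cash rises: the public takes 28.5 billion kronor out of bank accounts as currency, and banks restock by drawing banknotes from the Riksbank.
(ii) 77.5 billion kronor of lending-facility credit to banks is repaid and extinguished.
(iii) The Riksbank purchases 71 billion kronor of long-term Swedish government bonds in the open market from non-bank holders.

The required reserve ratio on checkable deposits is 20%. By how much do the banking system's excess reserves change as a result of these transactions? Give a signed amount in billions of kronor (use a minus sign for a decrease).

-43.5 billion

Currency withdrawal 28.5 billion kronor: reserves −28.5B, deposits −28.5B.
Discount-window repayment 77.5 billion kronor: reserves −77.5B, deposits 0.
Asset purchase (from non-banks) 71 billion kronor: reserves +71B, deposits +71B.
Totals: Δreserves = −35B, Δdeposits = +42.5B.
Δrequired reserves = 20% × +42.5B = +8.5B.
Δexcess reserves = Δreserves − Δrequired = −35B − (+8.5B) = -43.5 billion.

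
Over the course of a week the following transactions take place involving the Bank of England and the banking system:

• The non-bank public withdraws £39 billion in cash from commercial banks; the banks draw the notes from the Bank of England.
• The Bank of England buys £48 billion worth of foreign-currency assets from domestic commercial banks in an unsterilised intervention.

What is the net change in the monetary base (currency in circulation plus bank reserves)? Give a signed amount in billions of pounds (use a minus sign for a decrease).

+£48 billion

Bank of England balance sheet:
  Assets:      Foreign assets +£48B
  Liabilities: Bank reserves +£9B, Currency in circulation +£39B
Monetary base = currency + reserves: +£39B + (+£9B) = +£48 billion.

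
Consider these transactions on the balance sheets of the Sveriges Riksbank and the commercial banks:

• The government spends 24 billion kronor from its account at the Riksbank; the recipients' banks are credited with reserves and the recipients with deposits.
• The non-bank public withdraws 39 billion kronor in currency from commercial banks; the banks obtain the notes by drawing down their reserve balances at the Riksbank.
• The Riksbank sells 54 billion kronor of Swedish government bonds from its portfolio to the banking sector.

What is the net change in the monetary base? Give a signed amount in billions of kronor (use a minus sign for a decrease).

-30 billion

Riksbank balance sheet:
  Assets:      Securities −54B
  Liabilities: Bank reserves −69B, Currency in circulation +39B, Government deposits −24B
Monetary base = currency + reserves: +39B + (−69B) = -30 billion.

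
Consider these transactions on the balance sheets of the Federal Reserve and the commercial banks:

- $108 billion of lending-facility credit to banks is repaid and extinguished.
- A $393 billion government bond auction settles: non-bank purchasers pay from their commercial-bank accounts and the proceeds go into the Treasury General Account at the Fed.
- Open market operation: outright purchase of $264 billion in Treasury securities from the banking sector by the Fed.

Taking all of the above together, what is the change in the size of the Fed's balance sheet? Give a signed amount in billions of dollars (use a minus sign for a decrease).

Discount-window repayment $108 billion: a Fed asset is shed → −$108B.
Government account inflow $393 billion: only the composition of liabilities changes → 0.
OMO purchase (from banks) $264 billion: a Fed asset is acquired → +$264B.
Net: −108 + 0 + 264 = +$156 billion.

+$156 billion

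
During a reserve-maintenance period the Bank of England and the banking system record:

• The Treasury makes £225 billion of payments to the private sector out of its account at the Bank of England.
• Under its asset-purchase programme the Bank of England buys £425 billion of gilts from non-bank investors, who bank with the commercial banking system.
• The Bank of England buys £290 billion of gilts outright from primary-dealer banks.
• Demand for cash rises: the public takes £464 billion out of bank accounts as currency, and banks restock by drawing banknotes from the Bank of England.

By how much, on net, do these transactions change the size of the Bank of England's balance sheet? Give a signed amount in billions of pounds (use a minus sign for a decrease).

Bank of England balance sheet:
  Assets:      Securities +£715B
  Liabilities: Bank reserves +£476B, Currency in circulation +£464B, Government deposits −£225B
Commercial banking system:
  Assets:      Reserves at CB +£476B, Securities −£290B
  Liabilities: Checkable deposits +£186B
Change in total Bank of England assets = +£715 billion.

+£715 billion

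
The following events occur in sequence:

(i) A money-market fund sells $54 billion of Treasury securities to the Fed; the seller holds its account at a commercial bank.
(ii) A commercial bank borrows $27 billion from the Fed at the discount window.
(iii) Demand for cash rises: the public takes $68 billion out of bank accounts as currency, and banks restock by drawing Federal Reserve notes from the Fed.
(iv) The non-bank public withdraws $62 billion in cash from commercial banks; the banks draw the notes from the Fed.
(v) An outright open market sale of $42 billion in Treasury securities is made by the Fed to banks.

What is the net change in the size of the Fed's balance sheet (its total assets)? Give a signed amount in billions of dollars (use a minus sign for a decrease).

Asset purchase (from non-banks) $54 billion: a Fed asset is acquired → +$54B.
Discount-window loan $27 billion: a Fed asset is acquired → +$27B.
Currency withdrawal $68 billion: only the composition of liabilities changes → 0.
Currency withdrawal $62 billion: only the composition of liabilities changes → 0.
OMO sale (to banks) $42 billion: a Fed asset is shed → −$42B.
Net: 54 + 27 + 0 + 0 − 42 = +$39 billion.

+$39 billion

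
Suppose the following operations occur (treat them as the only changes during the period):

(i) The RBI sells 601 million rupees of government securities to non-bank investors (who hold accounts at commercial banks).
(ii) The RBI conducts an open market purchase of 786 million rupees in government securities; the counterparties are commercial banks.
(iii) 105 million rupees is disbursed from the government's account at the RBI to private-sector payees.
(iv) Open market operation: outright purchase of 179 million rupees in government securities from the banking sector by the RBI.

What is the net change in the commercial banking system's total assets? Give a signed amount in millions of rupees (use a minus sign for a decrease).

Asset sale (to non-banks) 601 million rupees: bank balance sheets shrink → −601M.
OMO purchase (from banks) 786 million rupees: just an asset swap on bank balance sheets → 0.
Government spending 105 million rupees: bank balance sheets expand → +105M.
OMO purchase (from banks) 179 million rupees: just an asset swap on bank balance sheets → 0.
Net: −601 + 0 + 105 + 0 = -496 million.

-496 million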